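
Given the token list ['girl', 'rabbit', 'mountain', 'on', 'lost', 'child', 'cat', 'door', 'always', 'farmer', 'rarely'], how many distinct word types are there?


Listing all tokens and tracking unique types:
  Token 1: 'girl' -> NEW (unique so far: 1)
  Token 2: 'rabbit' -> NEW (unique so far: 2)
  Token 3: 'mountain' -> NEW (unique so far: 3)
  Token 4: 'on' -> NEW (unique so far: 4)
  Token 5: 'lost' -> NEW (unique so far: 5)
  Token 6: 'child' -> NEW (unique so far: 6)
  Token 7: 'cat' -> NEW (unique so far: 7)
  Token 8: 'door' -> NEW (unique so far: 8)
  Token 9: 'always' -> NEW (unique so far: 9)
  Token 10: 'farmer' -> NEW (unique so far: 10)
  Token 11: 'rarely' -> NEW (unique so far: 11)
Unique types: ('always', 'cat', 'child', 'door', 'farmer', 'girl', 'lost', 'mountain', 'on', 'rabbit', 'rarely')
Vocabulary size: 11

11


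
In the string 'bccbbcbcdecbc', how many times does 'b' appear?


Scanning 'bccbbcbcdecbc' for 'b':
  Position 0: 'b' -> MATCH (count: 1)
  Position 3: 'b' -> MATCH (count: 2)
  Position 4: 'b' -> MATCH (count: 3)
  Position 6: 'b' -> MATCH (count: 4)
  Position 11: 'b' -> MATCH (count: 5)
Total occurrences of 'b': 5

5


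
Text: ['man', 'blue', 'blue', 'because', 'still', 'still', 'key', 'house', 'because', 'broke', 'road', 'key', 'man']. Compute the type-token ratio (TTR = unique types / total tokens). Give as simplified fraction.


Tokens: 13
Unique types: ('because', 'blue', 'broke', 'house', 'key', 'man', 'road', 'still') = 8
TTR = 8/13
Already in lowest terms.

8/13


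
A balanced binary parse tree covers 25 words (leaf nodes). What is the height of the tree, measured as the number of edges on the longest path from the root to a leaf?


In a balanced binary tree with n leaves the deepest leaf is ceil(log2(n)) edges below the root.
log2(25) = 4.6439
ceil(4.6439) = 5
height (edges) = 5

5


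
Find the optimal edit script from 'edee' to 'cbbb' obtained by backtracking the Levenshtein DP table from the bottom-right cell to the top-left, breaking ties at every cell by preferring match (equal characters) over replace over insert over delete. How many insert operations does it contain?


Edit distance = 4. Backtracking from cell (4, 4) with preference match > replace > insert > delete,
then listing the resulting alignment 'edee' -> 'cbbb' left to right:
  Step 1: replace e->c
  Step 2: replace d->b
  Step 3: replace e->b
  Step 4: replace e->b
Total insertions: 0

0


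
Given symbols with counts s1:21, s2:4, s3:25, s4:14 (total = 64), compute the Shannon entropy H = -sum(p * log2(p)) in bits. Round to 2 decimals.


Computing entropy H = -sum(p_i * log2(p_i)):
  s1: p = 21/64 = 0.3281, -p*log2(p) = 0.5275
  s2: p = 4/64 = 0.0625, -p*log2(p) = 0.2500
  s3: p = 25/64 = 0.3906, -p*log2(p) = 0.5297
  s4: p = 14/64 = 0.2188, -p*log2(p) = 0.4796
H = sum of terms = 1.7868
Rounded to 2 decimals: 1.79

1.79


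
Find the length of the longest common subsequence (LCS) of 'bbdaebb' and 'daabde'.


DP table for LCS of 'bbdaebb' and 'daabde':
       d  a  a  b  d  e
    0  0  0  0  0  0  0
  b 0  0  0  0  1  1  1
  b 0  0  0  0  1  1  1
  d 0  1  1  1  1  2  2
  a 0  1  2  2  2  2  2
  e 0  1  2  2  2  2  3
  b 0  1  2  2  3  3  3
  b 0  1  2  2  3  3  3
LCS: 'bde'
LCS length = 3

3


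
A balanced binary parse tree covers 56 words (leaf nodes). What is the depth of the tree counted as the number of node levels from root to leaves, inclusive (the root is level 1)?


In a balanced binary tree with n leaves the deepest leaf is ceil(log2(n)) edges below the root,
so counting node levels inclusive of root and leaves gives ceil(log2(n)) + 1 levels.
log2(56) = 5.8074
ceil(5.8074) = 6
levels = 6 + 1 = 7

7


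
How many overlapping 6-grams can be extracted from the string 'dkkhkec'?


String 'dkkhkec' has length L = 7.
Number of overlapping n-grams = L - n + 1
Substituting: 7 - 6 + 1 = 2

2


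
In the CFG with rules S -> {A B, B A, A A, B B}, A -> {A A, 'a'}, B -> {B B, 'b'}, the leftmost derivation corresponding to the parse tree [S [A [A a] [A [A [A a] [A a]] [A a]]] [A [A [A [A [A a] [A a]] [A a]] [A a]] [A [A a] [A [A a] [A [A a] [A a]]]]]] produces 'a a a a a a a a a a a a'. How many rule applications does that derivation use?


Every bracketed nonterminal node [X ...] in the tree is produced by exactly one rule application.
Reading the tree off as a leftmost derivation:
  Step 1: S  =>  A A   (applied S -> A A)
  Step 2: A A  =>  A A A   (applied A -> A A)
  Step 3: A A A  =>  a A A   (applied A -> a)
  Step 4: a A A  =>  a A A A   (applied A -> A A)
  Step 5: a A A A  =>  a A A A A   (applied A -> A A)
  Step 6: a A A A A  =>  a a A A A   (applied A -> a)
  Step 7: a a A A A  =>  a a a A A   (applied A -> a)
  Step 8: a a a A A  =>  a a a a A   (applied A -> a)
  Step 9: a a a a A  =>  a a a a A A   (applied A -> A A)
  Step 10: a a a a A A  =>  a a a a A A A   (applied A -> A A)
  Step 11: a a a a A A A  =>  a a a a A A A A   (applied A -> A A)
  Step 12: a a a a A A A A  =>  a a a a A A A A A   (applied A -> A A)
  Step 13: a a a a A A A A A  =>  a a a a a A A A A   (applied A -> a)
  Step 14: a a a a a A A A A  =>  a a a a a a A A A   (applied A -> a)
  Step 15: a a a a a a A A A  =>  a a a a a a a A A   (applied A -> a)
  Step 16: a a a a a a a A A  =>  a a a a a a a a A   (applied A -> a)
  Step 17: a a a a a a a a A  =>  a a a a a a a a A A   (applied A -> A A)
  Step 18: a a a a a a a a A A  =>  a a a a a a a a a A   (applied A -> a)
  Step 19: a a a a a a a a a A  =>  a a a a a a a a a A A   (applied A -> A A)
  Step 20: a a a a a a a a a A A  =>  a a a a a a a a a a A   (applied A -> a)
  Step 21: a a a a a a a a a a A  =>  a a a a a a a a a a A A   (applied A -> A A)
  Step 22: a a a a a a a a a a A A  =>  a a a a a a a a a a a A   (applied A -> a)
  Step 23: a a a a a a a a a a a A  =>  a a a a a a a a a a a a   (applied A -> a)
Final yield: a a a a a a a a a a a a
Total rewrite steps: 23

23


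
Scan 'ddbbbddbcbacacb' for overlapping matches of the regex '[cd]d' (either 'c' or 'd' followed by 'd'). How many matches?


Pattern: [cd]d means either 'c' or 'd' followed by 'd'.
Scanning 'ddbbbddbcbacacb' position-by-position:
  Pos 0: window 'dd' -> MATCH
  Pos 1: window 'db' -> no
  Pos 2: window 'bb' -> no
  Pos 3: window 'bb' -> no
  Pos 4: window 'bd' -> no
  Pos 5: window 'dd' -> MATCH
  Pos 6: window 'db' -> no
  Pos 7: window 'bc' -> no
  Pos 8: window 'cb' -> no
  Pos 9: window 'ba' -> no
  Pos 10: window 'ac' -> no
  Pos 11: window 'ca' -> no
  Pos 12: window 'ac' -> no
  Pos 13: window 'cb' -> no
  Pos 14: window 'b' -> no
Total matches: 2

2


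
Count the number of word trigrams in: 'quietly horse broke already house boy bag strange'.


Word trigrams from [8] words:
  Trigram 1: (quietly horse broke)
  Trigram 2: (horse broke already)
  Trigram 3: (broke already house)
  Trigram 4: (already house boy)
  Trigram 5: (house boy bag)
  Trigram 6: (boy bag strange)
Total word trigrams: 8 - 2 = 6

6


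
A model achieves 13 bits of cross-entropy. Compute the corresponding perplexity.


Perplexity formula: PP = 2^H
H = 13
PP = 2^13
PP = 2^13 = 8192

8192


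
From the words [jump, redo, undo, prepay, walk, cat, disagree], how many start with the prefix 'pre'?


Checking each word for prefix 'pre':
  'jump' -> no (count: 0)
  'redo' -> no (count: 0)
  'undo' -> no (count: 0)
  'prepay' -> YES, starts with 'pre' (count: 1)
  'walk' -> no (count: 1)
  'cat' -> no (count: 1)
  'disagree' -> no (count: 1)
Total with prefix 'pre': 1

1


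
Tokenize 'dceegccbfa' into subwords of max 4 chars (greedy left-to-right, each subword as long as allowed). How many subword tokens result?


'dceegccbfa' has 10 characters.
Chunking with max size 4:
  Chunk 1: 'dcee' (positions 0-3)
  Chunk 2: 'gccb' (positions 4-7)
  Chunk 3: 'fa' (positions 8-9)
Total chunks: ceil(10 / 4) = 3

3


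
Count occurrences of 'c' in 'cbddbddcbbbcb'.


Scanning 'cbddbddcbbbcb' for 'c':
  Position 0: 'c' -> MATCH (count: 1)
  Position 7: 'c' -> MATCH (count: 2)
  Position 11: 'c' -> MATCH (count: 3)
Total occurrences of 'c': 3

3


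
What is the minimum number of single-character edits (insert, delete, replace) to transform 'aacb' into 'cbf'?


Building DP table for s1='aacb' (len 4) and s2='cbf' (len 3):
       c  b  f
    0  1  2  3
  a 1  1  2  3
  a 2  2  2  3
  c 3  2  3  3
  b 4  3  2  3
Edit distance = dp[4][3] = 3

3


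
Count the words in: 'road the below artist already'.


Counting words by splitting on spaces:
  Word 1: 'road'
  Word 2: 'the'
  Word 3: 'below'
  Word 4: 'artist'
  Word 5: 'already'
Total words: 5

5


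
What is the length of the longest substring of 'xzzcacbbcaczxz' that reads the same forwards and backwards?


Scanning 'xzzcacbbcaczxz' for palindromic substrings.
Substring at positions 2-11: 'zcacbbcacz'.
Check: reverse('zcacbbcacz') = 'zcacbbcacz' -> palindrome confirmed.
Neighbouring characters ('z' / 'x') break symmetry, so it cannot extend further.
No longer palindromic substring exists; longest length = 10

10


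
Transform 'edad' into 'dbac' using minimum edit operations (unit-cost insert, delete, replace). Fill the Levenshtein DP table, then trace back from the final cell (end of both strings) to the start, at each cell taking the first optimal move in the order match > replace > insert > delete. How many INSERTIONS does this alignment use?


Edit distance = 3. Backtracking from cell (4, 4) with preference match > replace > insert > delete,
then listing the resulting alignment 'edad' -> 'dbac' left to right:
  Step 1: replace e->d
  Step 2: replace d->b
  Step 3: keep 'a'
  Step 4: replace d->c
Total insertions: 0

0


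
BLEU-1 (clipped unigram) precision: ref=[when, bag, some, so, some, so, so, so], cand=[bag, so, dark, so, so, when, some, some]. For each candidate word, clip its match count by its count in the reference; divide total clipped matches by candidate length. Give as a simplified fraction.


Reference word counts: {'bag': 1, 'so': 4, 'some': 2, 'when': 1}
Checking each candidate word (with clipping):
  'bag' -> in reference (ref count 1, used 1/1) -> match (matches: 1)
  'so' -> in reference (ref count 4, used 1/4) -> match (matches: 2)
  'dark' -> not in reference -> no match (matches: 2)
  'so' -> in reference (ref count 4, used 2/4) -> match (matches: 3)
  'so' -> in reference (ref count 4, used 3/4) -> match (matches: 4)
  'when' -> in reference (ref count 1, used 1/1) -> match (matches: 5)
  'some' -> in reference (ref count 2, used 1/2) -> match (matches: 6)
  'some' -> in reference (ref count 2, used 2/2) -> match (matches: 7)
Clipped matches: 7, Candidate length: 8
Precision = 7/8

7/8


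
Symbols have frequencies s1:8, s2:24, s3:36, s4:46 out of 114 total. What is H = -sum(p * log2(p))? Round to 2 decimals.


Computing entropy H = -sum(p_i * log2(p_i)):
  s1: p = 8/114 = 0.0702, -p*log2(p) = 0.2690
  s2: p = 24/114 = 0.2105, -p*log2(p) = 0.4732
  s3: p = 36/114 = 0.3158, -p*log2(p) = 0.5251
  s4: p = 46/114 = 0.4035, -p*log2(p) = 0.5283
H = sum of terms = 1.7956
Rounded to 2 decimals: 1.80

1.80


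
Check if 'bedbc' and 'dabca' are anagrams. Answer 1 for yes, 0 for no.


Sort characters of 'bedbc': 'bbcde'
Sort characters of 'dabca': 'aabcd'
Sorted forms differ -> they are NOT anagrams
Result: 0

0


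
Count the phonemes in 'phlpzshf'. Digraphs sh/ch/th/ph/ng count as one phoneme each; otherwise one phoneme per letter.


Parsing 'phlpzshf' greedily, digraphs first:
  'ph' -> digraph (1 consonant phoneme) (phonemes so far: 1)
  'l' -> consonant phoneme (phonemes so far: 2)
  'p' -> consonant phoneme (phonemes so far: 3)
  'z' -> consonant phoneme (phonemes so far: 4)
  'sh' -> digraph (1 consonant phoneme) (phonemes so far: 5)
  'f' -> consonant phoneme (phonemes so far: 6)
Total phonemes: 6

6


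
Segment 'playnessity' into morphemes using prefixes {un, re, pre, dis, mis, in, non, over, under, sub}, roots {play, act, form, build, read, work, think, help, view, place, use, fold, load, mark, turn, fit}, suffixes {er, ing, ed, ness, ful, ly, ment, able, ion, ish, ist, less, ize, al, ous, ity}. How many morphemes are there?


Segmenting 'playnessity' against the inventory:
  'play' -> root (morpheme 1)
  'ness' -> suffix (morpheme 2)
  'ity' -> suffix (morpheme 3)
Total morphemes: 3

3


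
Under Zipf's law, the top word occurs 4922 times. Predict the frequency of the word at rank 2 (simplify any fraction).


Zipf's law: freq(rank) = f1 / rank
f1 = 4922, rank = 2
freq = 4922 / 2
= 2461

2461


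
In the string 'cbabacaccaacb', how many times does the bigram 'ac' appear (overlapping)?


Scanning 'cbabacaccaacb' for bigram 'ac':
  Position 0: 'cb' -> no
  Position 1: 'ba' -> no
  Position 2: 'ab' -> no
  Position 3: 'ba' -> no
  Position 4: 'ac' -> MATCH
  Position 5: 'ca' -> no
  Position 6: 'ac' -> MATCH
  Position 7: 'cc' -> no
  Position 8: 'ca' -> no
  Position 9: 'aa' -> no
  Position 10: 'ac' -> MATCH
  Position 11: 'cb' -> no
Total matches: 3

3


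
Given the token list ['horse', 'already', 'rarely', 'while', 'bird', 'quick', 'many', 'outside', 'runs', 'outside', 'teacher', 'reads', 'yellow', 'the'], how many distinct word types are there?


Listing all tokens and tracking unique types:
  Token 1: 'horse' -> NEW (unique so far: 1)
  Token 2: 'already' -> NEW (unique so far: 2)
  Token 3: 'rarely' -> NEW (unique so far: 3)
  Token 4: 'while' -> NEW (unique so far: 4)
  Token 5: 'bird' -> NEW (unique so far: 5)
  Token 6: 'quick' -> NEW (unique so far: 6)
  Token 7: 'many' -> NEW (unique so far: 7)
  Token 8: 'outside' -> NEW (unique so far: 8)
  Token 9: 'runs' -> NEW (unique so far: 9)
  Token 10: 'outside' -> duplicate (unique so far: 9)
  Token 11: 'teacher' -> NEW (unique so far: 10)
  Token 12: 'reads' -> NEW (unique so far: 11)
  Token 13: 'yellow' -> NEW (unique so far: 12)
  Token 14: 'the' -> NEW (unique so far: 13)
Unique types: ('already', 'bird', 'horse', 'many', 'outside', 'quick', 'rarely', 'reads', 'runs', 'teacher', 'the', 'while', 'yellow')
Vocabulary size: 13

13


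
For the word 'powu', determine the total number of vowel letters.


Scanning each character of 'powu':
  Position 1: 'p' -> consonant (running count: 0)
  Position 2: 'o' -> vowel (running count: 1)
  Position 3: 'w' -> consonant (running count: 1)
  Position 4: 'u' -> vowel (running count: 2)
Total vowels: 2

2


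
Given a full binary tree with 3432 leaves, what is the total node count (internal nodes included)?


Leaf nodes (terminals): 3432
Internal nodes = n - 1 = 3432 - 1 = 3431
Total = leaves + internal = 3432 + 3431 = 6863

6863


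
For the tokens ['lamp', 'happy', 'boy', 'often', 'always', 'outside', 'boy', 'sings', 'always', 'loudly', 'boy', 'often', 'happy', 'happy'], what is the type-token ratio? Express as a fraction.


Tokens: 14
Unique types: ('always', 'boy', 'happy', 'lamp', 'loudly', 'often', 'outside', 'sings') = 8
TTR = 8/14
Simplify: divide both by 2 -> 4/7
TTR = 4/7

4/7


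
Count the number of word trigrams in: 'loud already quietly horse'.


Word trigrams from [4] words:
  Trigram 1: (loud already quietly)
  Trigram 2: (already quietly horse)
Total word trigrams: 4 - 2 = 2

2


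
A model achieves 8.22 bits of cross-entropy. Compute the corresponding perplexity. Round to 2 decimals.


Perplexity formula: PP = 2^H
H = 8.22
PP = 2^8.22
Decompose: 2^8.22 = 2^8 * 2^0.22
2^8 = 256, 2^0.22 ~ 1.1647336
PP ~ 256 * 1.1647336 = 298.1718016
Rounded to 2 decimals: 298.17

298.17


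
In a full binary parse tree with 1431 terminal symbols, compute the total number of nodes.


Leaf nodes (terminals): 1431
Internal nodes = n - 1 = 1431 - 1 = 1430
Total = leaves + internal = 1431 + 1430 = 2861

2861


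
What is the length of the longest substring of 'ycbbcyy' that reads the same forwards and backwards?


Scanning 'ycbbcyy' for palindromic substrings.
Substring at positions 0-5: 'ycbbcy'.
Check: reverse('ycbbcy') = 'ycbbcy' -> palindrome confirmed.
Neighbouring characters ('-' / 'y') break symmetry, so it cannot extend further.
No longer palindromic substring exists; longest length = 6

6


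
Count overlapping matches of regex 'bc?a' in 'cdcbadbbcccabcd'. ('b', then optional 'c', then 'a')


Pattern: bc?a means 'b', then optional 'c', then 'a'.
Scanning 'cdcbadbbcccabcd' position-by-position:
  Pos 0: window 'cdc' -> no
  Pos 1: window 'dcb' -> no
  Pos 2: window 'cba' -> no
  Pos 3: window 'bad' -> MATCH
  Pos 4: window 'adb' -> no
  Pos 5: window 'dbb' -> no
  Pos 6: window 'bbc' -> no
  Pos 7: window 'bcc' -> no
  Pos 8: window 'ccc' -> no
  Pos 9: window 'cca' -> no
  Pos 10: window 'cab' -> no
  Pos 11: window 'abc' -> no
  Pos 12: window 'bcd' -> no
  Pos 13: window 'cd' -> no
  Pos 14: window 'd' -> no
Total matches: 1

1


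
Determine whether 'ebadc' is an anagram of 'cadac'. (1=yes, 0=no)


Sort characters of 'ebadc': 'abcde'
Sort characters of 'cadac': 'aaccd'
Sorted forms differ -> they are NOT anagrams
Result: 0

0


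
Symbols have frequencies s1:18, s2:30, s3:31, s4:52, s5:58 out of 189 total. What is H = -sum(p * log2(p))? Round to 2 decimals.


Computing entropy H = -sum(p_i * log2(p_i)):
  s1: p = 18/189 = 0.0952, -p*log2(p) = 0.3231
  s2: p = 30/189 = 0.1587, -p*log2(p) = 0.4215
  s3: p = 31/189 = 0.1640, -p*log2(p) = 0.4278
  s4: p = 52/189 = 0.2751, -p*log2(p) = 0.5122
  s5: p = 58/189 = 0.3069, -p*log2(p) = 0.5230
H = sum of terms = 2.2076
Rounded to 2 decimals: 2.21

2.21


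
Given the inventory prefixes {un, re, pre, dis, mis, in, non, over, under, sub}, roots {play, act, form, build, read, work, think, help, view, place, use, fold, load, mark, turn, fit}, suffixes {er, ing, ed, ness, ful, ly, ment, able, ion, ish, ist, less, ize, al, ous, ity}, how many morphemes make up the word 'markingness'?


Segmenting 'markingness' against the inventory:
  'mark' -> root (morpheme 1)
  'ing' -> suffix (morpheme 2)
  'ness' -> suffix (morpheme 3)
Total morphemes: 3

3


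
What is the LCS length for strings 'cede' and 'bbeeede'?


DP table for LCS of 'cede' and 'bbeeede':
       b  b  e  e  e  d  e
    0  0  0  0  0  0  0  0
  c 0  0  0  0  0  0  0  0
  e 0  0  0  1  1  1  1  1
  d 0  0  0  1  1  1  2  2
  e 0  0  0  1  2  2  2  3
LCS: 'ede'
LCS length = 3

3


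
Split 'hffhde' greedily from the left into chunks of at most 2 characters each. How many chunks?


'hffhde' has 6 characters.
Chunking with max size 2:
  Chunk 1: 'hf' (positions 0-1)
  Chunk 2: 'fh' (positions 2-3)
  Chunk 3: 'de' (positions 4-5)
Total chunks: ceil(6 / 2) = 3

3


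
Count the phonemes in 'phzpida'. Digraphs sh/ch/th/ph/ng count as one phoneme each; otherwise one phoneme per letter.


Parsing 'phzpida' greedily, digraphs first:
  'ph' -> digraph (1 consonant phoneme) (phonemes so far: 1)
  'z' -> consonant phoneme (phonemes so far: 2)
  'p' -> consonant phoneme (phonemes so far: 3)
  'i' -> vowel phoneme (phonemes so far: 4)
  'd' -> consonant phoneme (phonemes so far: 5)
  'a' -> vowel phoneme (phonemes so far: 6)
Total phonemes: 6

6


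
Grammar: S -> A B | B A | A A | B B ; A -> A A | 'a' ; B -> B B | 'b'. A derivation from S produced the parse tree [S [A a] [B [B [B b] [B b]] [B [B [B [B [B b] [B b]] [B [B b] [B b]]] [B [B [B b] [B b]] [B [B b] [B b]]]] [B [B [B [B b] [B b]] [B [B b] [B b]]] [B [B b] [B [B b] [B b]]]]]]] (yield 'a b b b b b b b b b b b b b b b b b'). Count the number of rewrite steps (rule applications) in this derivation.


Every bracketed nonterminal node [X ...] in the tree is produced by exactly one rule application.
Reading the tree off as a leftmost derivation:
  Step 1: S  =>  A B   (applied S -> A B)
  Step 2: A B  =>  a B   (applied A -> a)
  Step 3: a B  =>  a B B   (applied B -> B B)
  Step 4: a B B  =>  a B B B   (applied B -> B B)
  Step 5: a B B B  =>  a b B B   (applied B -> b)
  Step 6: a b B B  =>  a b b B   (applied B -> b)
  Step 7: a b b B  =>  a b b B B   (applied B -> B B)
  Step 8: a b b B B  =>  a b b B B B   (applied B -> B B)
  Step 9: a b b B B B  =>  a b b B B B B   (applied B -> B B)
  Step 10: a b b B B B B  =>  a b b B B B B B   (applied B -> B B)
  Step 11: a b b B B B B B  =>  a b b b B B B B   (applied B -> b)
  Step 12: a b b b B B B B  =>  a b b b b B B B   (applied B -> b)
  Step 13: a b b b b B B B  =>  a b b b b B B B B   (applied B -> B B)
  Step 14: a b b b b B B B B  =>  a b b b b b B B B   (applied B -> b)
  Step 15: a b b b b b B B B  =>  a b b b b b b B B   (applied B -> b)
  Step 16: a b b b b b b B B  =>  a b b b b b b B B B   (applied B -> B B)
  Step 17: a b b b b b b B B B  =>  a b b b b b b B B B B   (applied B -> B B)
  Step 18: a b b b b b b B B B B  =>  a b b b b b b b B B B   (applied B -> b)
  Step 19: a b b b b b b b B B B  =>  a b b b b b b b b B B   (applied B -> b)
  Step 20: a b b b b b b b b B B  =>  a b b b b b b b b B B B   (applied B -> B B)
  Step 21: a b b b b b b b b B B B  =>  a b b b b b b b b b B B   (applied B -> b)
  Step 22: a b b b b b b b b b B B  =>  a b b b b b b b b b b B   (applied B -> b)
  Step 23: a b b b b b b b b b b B  =>  a b b b b b b b b b b B B   (applied B -> B B)
  Step 24: a b b b b b b b b b b B B  =>  a b b b b b b b b b b B B B   (applied B -> B B)
  Step 25: a b b b b b b b b b b B B B  =>  a b b b b b b b b b b B B B B   (applied B -> B B)
  Step 26: a b b b b b b b b b b B B B B  =>  a b b b b b b b b b b b B B B   (applied B -> b)
  Step 27: a b b b b b b b b b b b B B B  =>  a b b b b b b b b b b b b B B   (applied B -> b)
  Step 28: a b b b b b b b b b b b b B B  =>  a b b b b b b b b b b b b B B B   (applied B -> B B)
  Step 29: a b b b b b b b b b b b b B B B  =>  a b b b b b b b b b b b b b B B   (applied B -> b)
  Step 30: a b b b b b b b b b b b b b B B  =>  a b b b b b b b b b b b b b b B   (applied B -> b)
  Step 31: a b b b b b b b b b b b b b b B  =>  a b b b b b b b b b b b b b b B B   (applied B -> B B)
  Step 32: a b b b b b b b b b b b b b b B B  =>  a b b b b b b b b b b b b b b b B   (applied B -> b)
  Step 33: a b b b b b b b b b b b b b b b B  =>  a b b b b b b b b b b b b b b b B B   (applied B -> B B)
  Step 34: a b b b b b b b b b b b b b b b B B  =>  a b b b b b b b b b b b b b b b b B   (applied B -> b)
  Step 35: a b b b b b b b b b b b b b b b b B  =>  a b b b b b b b b b b b b b b b b b   (applied B -> b)
Final yield: a b b b b b b b b b b b b b b b b b
Total rewrite steps: 35

35


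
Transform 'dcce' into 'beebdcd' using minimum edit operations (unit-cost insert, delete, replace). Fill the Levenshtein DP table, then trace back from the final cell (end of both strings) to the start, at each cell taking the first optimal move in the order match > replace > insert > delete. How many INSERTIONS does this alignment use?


Edit distance = 6. Backtracking from cell (4, 7) with preference match > replace > insert > delete,
then listing the resulting alignment 'dcce' -> 'beebdcd' left to right:
  Step 1: insert 'b' [insertion #1]
  Step 2: insert 'e' [insertion #2]
  Step 3: insert 'e' [insertion #3]
  Step 4: replace d->b
  Step 5: replace c->d
  Step 6: keep 'c'
  Step 7: replace e->d
Total insertions: 3

3


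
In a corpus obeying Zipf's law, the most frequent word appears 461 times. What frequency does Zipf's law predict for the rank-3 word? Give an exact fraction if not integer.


Zipf's law: freq(rank) = f1 / rank
f1 = 461, rank = 3
freq = 461 / 3
GCD(461, 3) = 1
Simplified: 461/3

461/3


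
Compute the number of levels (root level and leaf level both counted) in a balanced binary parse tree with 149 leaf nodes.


In a balanced binary tree with n leaves the deepest leaf is ceil(log2(n)) edges below the root,
so counting node levels inclusive of root and leaves gives ceil(log2(n)) + 1 levels.
log2(149) = 7.2192
ceil(7.2192) = 8
levels = 8 + 1 = 9

9


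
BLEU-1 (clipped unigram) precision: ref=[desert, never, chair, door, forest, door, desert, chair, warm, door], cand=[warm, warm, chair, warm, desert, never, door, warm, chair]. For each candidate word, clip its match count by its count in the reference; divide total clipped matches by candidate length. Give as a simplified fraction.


Reference word counts: {'chair': 2, 'desert': 2, 'door': 3, 'forest': 1, 'never': 1, 'warm': 1}
Checking each candidate word (with clipping):
  'warm' -> in reference (ref count 1, used 1/1) -> match (matches: 1)
  'warm' -> ref count 1 already used up (1/1) -> clipped, no match (matches: 1)
  'chair' -> in reference (ref count 2, used 1/2) -> match (matches: 2)
  'warm' -> ref count 1 already used up (1/1) -> clipped, no match (matches: 2)
  'desert' -> in reference (ref count 2, used 1/2) -> match (matches: 3)
  'never' -> in reference (ref count 1, used 1/1) -> match (matches: 4)
  'door' -> in reference (ref count 3, used 1/3) -> match (matches: 5)
  'warm' -> ref count 1 already used up (1/1) -> clipped, no match (matches: 5)
  'chair' -> in reference (ref count 2, used 2/2) -> match (matches: 6)
Clipped matches: 6, Candidate length: 9
Precision = 6/9 = 2/3

2/3


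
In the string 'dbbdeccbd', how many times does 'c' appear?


Scanning 'dbbdeccbd' for 'c':
  Position 5: 'c' -> MATCH (count: 1)
  Position 6: 'c' -> MATCH (count: 2)
Total occurrences of 'c': 2

2


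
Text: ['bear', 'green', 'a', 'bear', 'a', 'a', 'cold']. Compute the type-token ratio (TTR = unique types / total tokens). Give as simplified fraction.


Tokens: 7
Unique types: ('a', 'bear', 'cold', 'green') = 4
TTR = 4/7
Already in lowest terms.

4/7


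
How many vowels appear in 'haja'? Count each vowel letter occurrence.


Scanning each character of 'haja':
  Position 1: 'h' -> consonant (running count: 0)
  Position 2: 'a' -> vowel (running count: 1)
  Position 3: 'j' -> consonant (running count: 1)
  Position 4: 'a' -> vowel (running count: 2)
Total vowels: 2

2


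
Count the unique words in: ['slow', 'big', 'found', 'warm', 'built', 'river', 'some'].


Listing all tokens and tracking unique types:
  Token 1: 'slow' -> NEW (unique so far: 1)
  Token 2: 'big' -> NEW (unique so far: 2)
  Token 3: 'found' -> NEW (unique so far: 3)
  Token 4: 'warm' -> NEW (unique so far: 4)
  Token 5: 'built' -> NEW (unique so far: 5)
  Token 6: 'river' -> NEW (unique so far: 6)
  Token 7: 'some' -> NEW (unique so far: 7)
Unique types: ('big', 'built', 'found', 'river', 'slow', 'some', 'warm')
Vocabulary size: 7

7


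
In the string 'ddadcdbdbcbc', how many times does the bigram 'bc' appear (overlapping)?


Scanning 'ddadcdbdbcbc' for bigram 'bc':
  Position 0: 'dd' -> no
  Position 1: 'da' -> no
  Position 2: 'ad' -> no
  Position 3: 'dc' -> no
  Position 4: 'cd' -> no
  Position 5: 'db' -> no
  Position 6: 'bd' -> no
  Position 7: 'db' -> no
  Position 8: 'bc' -> MATCH
  Position 9: 'cb' -> no
  Position 10: 'bc' -> MATCH
Total matches: 2

2


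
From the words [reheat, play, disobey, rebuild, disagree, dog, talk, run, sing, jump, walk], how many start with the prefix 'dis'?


Checking each word for prefix 'dis':
  'reheat' -> no (count: 0)
  'play' -> no (count: 0)
  'disobey' -> YES, starts with 'dis' (count: 1)
  'rebuild' -> no (count: 1)
  'disagree' -> YES, starts with 'dis' (count: 2)
  'dog' -> no (count: 2)
  'talk' -> no (count: 2)
  'run' -> no (count: 2)
  'sing' -> no (count: 2)
  'jump' -> no (count: 2)
  'walk' -> no (count: 2)
Total with prefix 'dis': 2

2


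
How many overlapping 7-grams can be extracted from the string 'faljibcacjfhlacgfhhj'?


String 'faljibcacjfhlacgfhhj' has length L = 20.
Number of overlapping n-grams = L - n + 1
Substituting: 20 - 7 + 1 = 14

14


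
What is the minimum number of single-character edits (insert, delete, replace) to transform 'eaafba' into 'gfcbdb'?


Building DP table for s1='eaafba' (len 6) and s2='gfcbdb' (len 6):
       g  f  c  b  d  b
    0  1  2  3  4  5  6
  e 1  1  2  3  4  5  6
  a 2  2  2  3  4  5  6
  a 3  3  3  3  4  5  6
  f 4  4  3  4  4  5  6
  b 5  5  4  4  4  5  5
  a 6  6  5  5  5  5  6
Edit distance = dp[6][6] = 6

6


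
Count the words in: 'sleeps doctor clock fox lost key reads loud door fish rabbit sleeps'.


Counting words by splitting on spaces:
  Word 1: 'sleeps'
  Word 2: 'doctor'
  Word 3: 'clock'
  Word 4: 'fox'
  Word 5: 'lost'
  Word 6: 'key'
  Word 7: 'reads'
  Word 8: 'loud'
  Word 9: 'door'
  Word 10: 'fish'
  Word 11: 'rabbit'
  Word 12: 'sleeps'
Total words: 12

12


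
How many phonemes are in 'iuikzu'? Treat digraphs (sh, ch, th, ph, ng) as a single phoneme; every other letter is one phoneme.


Parsing 'iuikzu' greedily, digraphs first:
  'i' -> vowel phoneme (phonemes so far: 1)
  'u' -> vowel phoneme (phonemes so far: 2)
  'i' -> vowel phoneme (phonemes so far: 3)
  'k' -> consonant phoneme (phonemes so far: 4)
  'z' -> consonant phoneme (phonemes so far: 5)
  'u' -> vowel phoneme (phonemes so far: 6)
Total phonemes: 6

6


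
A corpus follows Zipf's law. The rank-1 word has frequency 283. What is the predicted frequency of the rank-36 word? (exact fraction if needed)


Zipf's law: freq(rank) = f1 / rank
f1 = 283, rank = 36
freq = 283 / 36
GCD(283, 36) = 1
Simplified: 283/36

283/36


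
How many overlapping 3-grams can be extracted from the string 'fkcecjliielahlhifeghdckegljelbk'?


String 'fkcecjliielahlhifeghdckegljelbk' has length L = 31.
Number of overlapping n-grams = L - n + 1
Substituting: 31 - 3 + 1 = 29

29


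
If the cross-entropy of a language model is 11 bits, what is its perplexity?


Perplexity formula: PP = 2^H
H = 11
PP = 2^11
PP = 2^11 = 2048

2048


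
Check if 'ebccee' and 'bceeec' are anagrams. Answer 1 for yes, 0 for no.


Sort characters of 'ebccee': 'bcceee'
Sort characters of 'bceeec': 'bcceee'
Sorted forms match -> they ARE anagrams
Result: 1

1


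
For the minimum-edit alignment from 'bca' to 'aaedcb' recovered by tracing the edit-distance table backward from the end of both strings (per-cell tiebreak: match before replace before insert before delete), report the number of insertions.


Edit distance = 5. Backtracking from cell (3, 6) with preference match > replace > insert > delete,
then listing the resulting alignment 'bca' -> 'aaedcb' left to right:
  Step 1: insert 'a' [insertion #1]
  Step 2: insert 'a' [insertion #2]
  Step 3: insert 'e' [insertion #3]
  Step 4: replace b->d
  Step 5: keep 'c'
  Step 6: replace a->b
Total insertions: 3

3


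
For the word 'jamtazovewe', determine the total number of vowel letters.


Scanning each character of 'jamtazovewe':
  Position 1: 'j' -> consonant (running count: 0)
  Position 2: 'a' -> vowel (running count: 1)
  Position 3: 'm' -> consonant (running count: 1)
  Position 4: 't' -> consonant (running count: 1)
  Position 5: 'a' -> vowel (running count: 2)
  Position 6: 'z' -> consonant (running count: 2)
  Position 7: 'o' -> vowel (running count: 3)
  Position 8: 'v' -> consonant (running count: 3)
  Position 9: 'e' -> vowel (running count: 4)
  Position 10: 'w' -> consonant (running count: 4)
  Position 11: 'e' -> vowel (running count: 5)
Total vowels: 5

5


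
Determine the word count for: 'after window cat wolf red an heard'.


Counting words by splitting on spaces:
  Word 1: 'after'
  Word 2: 'window'
  Word 3: 'cat'
  Word 4: 'wolf'
  Word 5: 'red'
  Word 6: 'an'
  Word 7: 'heard'
Total words: 7

7


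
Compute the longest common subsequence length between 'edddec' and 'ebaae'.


DP table for LCS of 'edddec' and 'ebaae':
       e  b  a  a  e
    0  0  0  0  0  0
  e 0  1  1  1  1  1
  d 0  1  1  1  1  1
  d 0  1  1  1  1  1
  d 0  1  1  1  1  1
  e 0  1  1  1  1  2
  c 0  1  1  1  1  2
LCS: 'ee'
LCS length = 2

2


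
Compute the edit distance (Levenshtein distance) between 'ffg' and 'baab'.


Building DP table for s1='ffg' (len 3) and s2='baab' (len 4):
       b  a  a  b
    0  1  2  3  4
  f 1  1  2  3  4
  f 2  2  2  3  4
  g 3  3  3  3  4
Edit distance = dp[3][4] = 4

4


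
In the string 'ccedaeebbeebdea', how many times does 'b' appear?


Scanning 'ccedaeebbeebdea' for 'b':
  Position 7: 'b' -> MATCH (count: 1)
  Position 8: 'b' -> MATCH (count: 2)
  Position 11: 'b' -> MATCH (count: 3)
Total occurrences of 'b': 3

3


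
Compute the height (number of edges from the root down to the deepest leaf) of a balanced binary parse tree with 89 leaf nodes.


In a balanced binary tree with n leaves the deepest leaf is ceil(log2(n)) edges below the root.
log2(89) = 6.4757
ceil(6.4757) = 7
height (edges) = 7

7


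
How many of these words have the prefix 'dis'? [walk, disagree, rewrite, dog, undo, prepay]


Checking each word for prefix 'dis':
  'walk' -> no (count: 0)
  'disagree' -> YES, starts with 'dis' (count: 1)
  'rewrite' -> no (count: 1)
  'dog' -> no (count: 1)
  'undo' -> no (count: 1)
  'prepay' -> no (count: 1)
Total with prefix 'dis': 1

1


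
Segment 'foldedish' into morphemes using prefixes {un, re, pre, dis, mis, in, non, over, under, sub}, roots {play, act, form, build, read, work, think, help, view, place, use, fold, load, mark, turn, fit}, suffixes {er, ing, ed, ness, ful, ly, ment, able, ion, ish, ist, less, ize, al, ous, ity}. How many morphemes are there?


Segmenting 'foldedish' against the inventory:
  'fold' -> root (morpheme 1)
  'ed' -> suffix (morpheme 2)
  'ish' -> suffix (morpheme 3)
Total morphemes: 3

3


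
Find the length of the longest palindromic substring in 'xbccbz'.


Scanning 'xbccbz' for palindromic substrings.
Substring at positions 1-4: 'bccb'.
Check: reverse('bccb') = 'bccb' -> palindrome confirmed.
Neighbouring characters ('x' / 'z') break symmetry, so it cannot extend further.
No longer palindromic substring exists; longest length = 4

4


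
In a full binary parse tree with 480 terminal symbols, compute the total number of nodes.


Leaf nodes (terminals): 480
Internal nodes = n - 1 = 480 - 1 = 479
Total = leaves + internal = 480 + 479 = 959

959


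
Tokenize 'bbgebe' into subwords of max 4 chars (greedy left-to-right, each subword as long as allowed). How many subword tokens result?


'bbgebe' has 6 characters.
Chunking with max size 4:
  Chunk 1: 'bbge' (positions 0-3)
  Chunk 2: 'be' (positions 4-5)
Total chunks: ceil(6 / 4) = 2

2


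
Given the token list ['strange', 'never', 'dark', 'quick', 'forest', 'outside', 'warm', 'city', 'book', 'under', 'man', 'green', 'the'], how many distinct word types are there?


Listing all tokens and tracking unique types:
  Token 1: 'strange' -> NEW (unique so far: 1)
  Token 2: 'never' -> NEW (unique so far: 2)
  Token 3: 'dark' -> NEW (unique so far: 3)
  Token 4: 'quick' -> NEW (unique so far: 4)
  Token 5: 'forest' -> NEW (unique so far: 5)
  Token 6: 'outside' -> NEW (unique so far: 6)
  Token 7: 'warm' -> NEW (unique so far: 7)
  Token 8: 'city' -> NEW (unique so far: 8)
  Token 9: 'book' -> NEW (unique so far: 9)
  Token 10: 'under' -> NEW (unique so far: 10)
  Token 11: 'man' -> NEW (unique so far: 11)
  Token 12: 'green' -> NEW (unique so far: 12)
  Token 13: 'the' -> NEW (unique so far: 13)
Unique types: ('book', 'city', 'dark', 'forest', 'green', 'man', 'never', 'outside', 'quick', 'strange', 'the', 'under', 'warm')
Vocabulary size: 13

13


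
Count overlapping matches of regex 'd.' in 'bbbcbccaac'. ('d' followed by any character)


Pattern: d. means 'd' followed by any character.
Scanning 'bbbcbccaac' position-by-position:
  Pos 0: window 'bb' -> no
  Pos 1: window 'bb' -> no
  Pos 2: window 'bc' -> no
  Pos 3: window 'cb' -> no
  Pos 4: window 'bc' -> no
  Pos 5: window 'cc' -> no
  Pos 6: window 'ca' -> no
  Pos 7: window 'aa' -> no
  Pos 8: window 'ac' -> no
  Pos 9: window 'c' -> no
Total matches: 0

0


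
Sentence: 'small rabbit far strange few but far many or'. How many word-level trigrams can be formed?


Word trigrams from [9] words:
  Trigram 1: (small rabbit far)
  Trigram 2: (rabbit far strange)
  Trigram 3: (far strange few)
  Trigram 4: (strange few but)
  Trigram 5: (few but far)
  Trigram 6: (but far many)
  Trigram 7: (far many or)
Total word trigrams: 9 - 2 = 7

7


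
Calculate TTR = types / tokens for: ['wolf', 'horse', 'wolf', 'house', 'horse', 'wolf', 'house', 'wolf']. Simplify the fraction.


Tokens: 8
Unique types: ('horse', 'house', 'wolf') = 3
TTR = 3/8
Already in lowest terms.

3/8


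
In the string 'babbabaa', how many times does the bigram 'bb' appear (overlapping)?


Scanning 'babbabaa' for bigram 'bb':
  Position 0: 'ba' -> no
  Position 1: 'ab' -> no
  Position 2: 'bb' -> MATCH
  Position 3: 'ba' -> no
  Position 4: 'ab' -> no
  Position 5: 'ba' -> no
  Position 6: 'aa' -> no
Total matches: 1

1


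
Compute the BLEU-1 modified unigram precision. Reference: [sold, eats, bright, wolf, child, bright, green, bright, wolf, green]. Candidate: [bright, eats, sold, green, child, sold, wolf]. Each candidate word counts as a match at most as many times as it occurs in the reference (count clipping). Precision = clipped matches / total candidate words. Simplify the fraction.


Reference word counts: {'bright': 3, 'child': 1, 'eats': 1, 'green': 2, 'sold': 1, 'wolf': 2}
Checking each candidate word (with clipping):
  'bright' -> in reference (ref count 3, used 1/3) -> match (matches: 1)
  'eats' -> in reference (ref count 1, used 1/1) -> match (matches: 2)
  'sold' -> in reference (ref count 1, used 1/1) -> match (matches: 3)
  'green' -> in reference (ref count 2, used 1/2) -> match (matches: 4)
  'child' -> in reference (ref count 1, used 1/1) -> match (matches: 5)
  'sold' -> ref count 1 already used up (1/1) -> clipped, no match (matches: 5)
  'wolf' -> in reference (ref count 2, used 1/2) -> match (matches: 6)
Clipped matches: 6, Candidate length: 7
Precision = 6/7

6/7


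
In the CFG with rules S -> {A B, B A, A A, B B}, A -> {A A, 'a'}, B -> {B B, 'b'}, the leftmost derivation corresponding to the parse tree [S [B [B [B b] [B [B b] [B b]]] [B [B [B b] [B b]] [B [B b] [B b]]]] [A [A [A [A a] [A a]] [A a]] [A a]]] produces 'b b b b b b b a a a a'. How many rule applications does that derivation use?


Every bracketed nonterminal node [X ...] in the tree is produced by exactly one rule application.
Reading the tree off as a leftmost derivation:
  Step 1: S  =>  B A   (applied S -> B A)
  Step 2: B A  =>  B B A   (applied B -> B B)
  Step 3: B B A  =>  B B B A   (applied B -> B B)
  Step 4: B B B A  =>  b B B A   (applied B -> b)
  Step 5: b B B A  =>  b B B B A   (applied B -> B B)
  Step 6: b B B B A  =>  b b B B A   (applied B -> b)
  Step 7: b b B B A  =>  b b b B A   (applied B -> b)
  Step 8: b b b B A  =>  b b b B B A   (applied B -> B B)
  Step 9: b b b B B A  =>  b b b B B B A   (applied B -> B B)
  Step 10: b b b B B B A  =>  b b b b B B A   (applied B -> b)
  Step 11: b b b b B B A  =>  b b b b b B A   (applied B -> b)
  Step 12: b b b b b B A  =>  b b b b b B B A   (applied B -> B B)
  Step 13: b b b b b B B A  =>  b b b b b b B A   (applied B -> b)
  Step 14: b b b b b b B A  =>  b b b b b b b A   (applied B -> b)
  Step 15: b b b b b b b A  =>  b b b b b b b A A   (applied A -> A A)
  Step 16: b b b b b b b A A  =>  b b b b b b b A A A   (applied A -> A A)
  Step 17: b b b b b b b A A A  =>  b b b b b b b A A A A   (applied A -> A A)
  Step 18: b b b b b b b A A A A  =>  b b b b b b b a A A A   (applied A -> a)
  Step 19: b b b b b b b a A A A  =>  b b b b b b b a a A A   (applied A -> a)
  Step 20: b b b b b b b a a A A  =>  b b b b b b b a a a A   (applied A -> a)
  Step 21: b b b b b b b a a a A  =>  b b b b b b b a a a a   (applied A -> a)
Final yield: b b b b b b b a a a a
Total rewrite steps: 21

21


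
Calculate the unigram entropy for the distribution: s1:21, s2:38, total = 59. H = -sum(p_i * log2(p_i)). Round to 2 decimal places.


Computing entropy H = -sum(p_i * log2(p_i)):
  s1: p = 21/59 = 0.3559, -p*log2(p) = 0.5305
  s2: p = 38/59 = 0.6441, -p*log2(p) = 0.4088
H = sum of terms = 0.9393
Rounded to 2 decimals: 0.94

0.94


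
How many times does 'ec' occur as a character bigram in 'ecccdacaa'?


Scanning 'ecccdacaa' for bigram 'ec':
  Position 0: 'ec' -> MATCH
  Position 1: 'cc' -> no
  Position 2: 'cc' -> no
  Position 3: 'cd' -> no
  Position 4: 'da' -> no
  Position 5: 'ac' -> no
  Position 6: 'ca' -> no
  Position 7: 'aa' -> no
Total matches: 1

1
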